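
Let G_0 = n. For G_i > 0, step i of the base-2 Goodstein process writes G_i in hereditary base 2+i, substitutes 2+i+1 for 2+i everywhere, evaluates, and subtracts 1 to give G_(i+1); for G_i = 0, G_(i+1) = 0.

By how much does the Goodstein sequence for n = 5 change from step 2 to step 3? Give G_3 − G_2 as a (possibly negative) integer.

212

i=0: 5 = 2^2 + 1 (b=2); 2→3: 3^3 + 1 = 28; 28−1 = 27
i=1: 27 = 3^3 (b=3); 3→4: 4^4 = 256; 256−1 = 255
i=2: 255 = 3·4^3 + 3·4^2 + 3·4 + 3 (b=4); 4→5: 3·5^3 + 3·5^2 + 3·5 + 3 = 468; 468−1 = 467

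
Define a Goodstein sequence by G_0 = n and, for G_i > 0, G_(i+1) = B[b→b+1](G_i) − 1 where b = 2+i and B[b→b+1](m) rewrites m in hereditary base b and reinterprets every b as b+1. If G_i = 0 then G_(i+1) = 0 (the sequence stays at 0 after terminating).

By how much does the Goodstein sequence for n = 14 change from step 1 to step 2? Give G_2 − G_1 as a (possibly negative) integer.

(0) 14|_2 = 2^(2 + 1) + 2^2 + 2 ↦ 3^(3 + 1) + 3^3 + 3|_3 = 111 ⇒ 110
(1) 110|_3 = 3^(3 + 1) + 3^3 + 2 ↦ 4^(4 + 1) + 4^4 + 2|_4 = 1282 ⇒ 1281

1171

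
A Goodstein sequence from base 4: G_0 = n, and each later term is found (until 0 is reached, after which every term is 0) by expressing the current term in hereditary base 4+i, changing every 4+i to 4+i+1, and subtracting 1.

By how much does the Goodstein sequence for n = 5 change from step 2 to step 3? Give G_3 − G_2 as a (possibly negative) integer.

(0) 5|_4 = 4 + 1 ↦ 5 + 1|_5 = 6 ⇒ 5
(1) 5|_5 = 5 ↦ 6|_6 = 6 ⇒ 5
(2) 5|_6 = 5 ↦ 5|_7 = 5 ⇒ 4

-1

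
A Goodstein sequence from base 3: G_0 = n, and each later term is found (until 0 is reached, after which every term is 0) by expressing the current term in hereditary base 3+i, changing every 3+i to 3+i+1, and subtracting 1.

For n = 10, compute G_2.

24

10 —HB3→ 3^2 + 1 —bump→ 4^2 + 1 = 17 —(−1)→ 16
16 —HB4→ 4^2 —bump→ 5^2 = 25 —(−1)→ 24
24 —HB5→ 4·5 + 4 —bump→ 4·6 + 4 = 28 —(−1)→ 27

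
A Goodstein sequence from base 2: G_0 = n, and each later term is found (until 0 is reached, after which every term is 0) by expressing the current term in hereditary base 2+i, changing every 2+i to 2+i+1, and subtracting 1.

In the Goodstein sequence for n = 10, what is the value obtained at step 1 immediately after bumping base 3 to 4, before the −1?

1026

G_0=10  [base 2] 2^(2 + 1) + 2  →[2↦3]→  3^(3 + 1) + 3 = 84  −1 ⇒ G_1=83
G_1=83  [base 3] 3^(3 + 1) + 2  →[3↦4]→  4^(4 + 1) + 2 = 1026  −1 ⇒ G_2=1025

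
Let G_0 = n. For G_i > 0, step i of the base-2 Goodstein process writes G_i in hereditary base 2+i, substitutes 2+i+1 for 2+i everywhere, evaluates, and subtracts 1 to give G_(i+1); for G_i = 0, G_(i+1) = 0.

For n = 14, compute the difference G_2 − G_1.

1171

base 2: 14 = 2^(2 + 1) + 2^2 + 2; at 3: 3^(3 + 1) + 3^3 + 3 = 111; next = 110
base 3: 110 = 3^(3 + 1) + 3^3 + 2; at 4: 4^(4 + 1) + 4^4 + 2 = 1282; next = 1281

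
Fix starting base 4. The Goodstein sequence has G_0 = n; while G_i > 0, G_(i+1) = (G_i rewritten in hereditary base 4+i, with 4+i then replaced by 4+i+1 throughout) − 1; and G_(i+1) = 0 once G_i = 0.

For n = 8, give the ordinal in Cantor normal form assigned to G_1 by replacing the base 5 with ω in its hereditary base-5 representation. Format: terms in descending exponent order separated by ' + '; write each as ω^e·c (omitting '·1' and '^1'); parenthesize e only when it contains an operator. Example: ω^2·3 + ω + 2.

G_0 = 8. HB_4(8) = 2·4. Bump = 10. G_1 = 9.
G_1 = 9. HB_5(9) = 5 + 4. Bump = 10. G_2 = 9.

ω + 4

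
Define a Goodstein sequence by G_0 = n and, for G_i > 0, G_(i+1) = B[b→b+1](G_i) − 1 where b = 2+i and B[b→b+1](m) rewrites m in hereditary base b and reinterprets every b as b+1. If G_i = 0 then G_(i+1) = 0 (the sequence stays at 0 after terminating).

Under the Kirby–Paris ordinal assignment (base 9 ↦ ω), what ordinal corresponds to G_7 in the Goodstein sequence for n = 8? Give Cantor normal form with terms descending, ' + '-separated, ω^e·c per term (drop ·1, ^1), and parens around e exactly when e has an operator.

ω^ω·2 + ω^2·2 + ω + 2

8 —HB2→ 2^(2 + 1) —bump→ 3^(3 + 1) = 81 —(−1)→ 80
80 —HB3→ 2·3^3 + 2·3^2 + 2·3 + 2 —bump→ 2·4^4 + 2·4^2 + 2·4 + 2 = 554 —(−1)→ 553
553 —HB4→ 2·4^4 + 2·4^2 + 2·4 + 1 —bump→ 2·5^5 + 2·5^2 + 2·5 + 1 = 6311 —(−1)→ 6310
6310 —HB5→ 2·5^5 + 2·5^2 + 2·5 —bump→ 2·6^6 + 2·6^2 + 2·6 = 93396 —(−1)→ 93395
93395 —HB6→ 2·6^6 + 2·6^2 + 6 + 5 —bump→ 2·7^7 + 2·7^2 + 7 + 5 = 1647196 —(−1)→ 1647195
1647195 —HB7→ 2·7^7 + 2·7^2 + 7 + 4 —bump→ 2·8^8 + 2·8^2 + 8 + 4 = 33554572 —(−1)→ 33554571
33554571 —HB8→ 2·8^8 + 2·8^2 + 8 + 3 —bump→ 2·9^9 + 2·9^2 + 9 + 3 = 774841152 —(−1)→ 774841151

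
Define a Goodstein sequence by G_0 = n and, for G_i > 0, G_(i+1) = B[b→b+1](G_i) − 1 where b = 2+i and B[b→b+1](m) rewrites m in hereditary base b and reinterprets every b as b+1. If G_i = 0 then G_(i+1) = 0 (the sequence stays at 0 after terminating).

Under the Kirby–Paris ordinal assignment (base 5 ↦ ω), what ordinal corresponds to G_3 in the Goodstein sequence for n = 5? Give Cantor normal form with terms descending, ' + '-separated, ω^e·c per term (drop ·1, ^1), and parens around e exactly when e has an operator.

ω^3·3 + ω^2·3 + ω·3 + 2

[0] 5 ≡ 2^2 + 1 (base 2). Lift 3: 28. −1: 27.
[1] 27 ≡ 3^3 (base 3). Lift 4: 256. −1: 255.
[2] 255 ≡ 3·4^3 + 3·4^2 + 3·4 + 3 (base 4). Lift 5: 468. −1: 467.
[3] 467 ≡ 3·5^3 + 3·5^2 + 3·5 + 2 (base 5). Lift 6: 776. −1: 775.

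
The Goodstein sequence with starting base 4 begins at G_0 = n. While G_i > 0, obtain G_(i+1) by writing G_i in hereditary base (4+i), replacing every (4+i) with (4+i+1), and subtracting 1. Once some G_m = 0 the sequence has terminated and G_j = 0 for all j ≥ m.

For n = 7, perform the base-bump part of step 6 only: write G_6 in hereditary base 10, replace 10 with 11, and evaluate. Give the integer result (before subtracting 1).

5

G_0=7  [base 4] 4 + 3  →[4↦5]→  5 + 3 = 8  −1 ⇒ G_1=7
G_1=7  [base 5] 5 + 2  →[5↦6]→  6 + 2 = 8  −1 ⇒ G_2=7
G_2=7  [base 6] 6 + 1  →[6↦7]→  7 + 1 = 8  −1 ⇒ G_3=7
G_3=7  [base 7] 7  →[7↦8]→  8 = 8  −1 ⇒ G_4=7
G_4=7  [base 8] 7  →[8↦9]→  7 = 7  −1 ⇒ G_5=6
G_5=6  [base 9] 6  →[9↦10]→  6 = 6  −1 ⇒ G_6=5
G_6=5  [base 10] 5  →[10↦11]→  5 = 5  −1 ⇒ G_7=4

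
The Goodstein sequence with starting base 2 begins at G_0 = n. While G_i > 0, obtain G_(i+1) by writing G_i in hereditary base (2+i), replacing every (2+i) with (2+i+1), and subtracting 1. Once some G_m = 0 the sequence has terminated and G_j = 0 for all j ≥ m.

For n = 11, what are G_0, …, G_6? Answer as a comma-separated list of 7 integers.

i=0: 11 = 2^(2 + 1) + 2 + 1 (b=2); 2→3: 3^(3 + 1) + 3 + 1 = 85; 85−1 = 84
i=1: 84 = 3^(3 + 1) + 3 (b=3); 3→4: 4^(4 + 1) + 4 = 1028; 1028−1 = 1027
i=2: 1027 = 4^(4 + 1) + 3 (b=4); 4→5: 5^(5 + 1) + 3 = 15628; 15628−1 = 15627
i=3: 15627 = 5^(5 + 1) + 2 (b=5); 5→6: 6^(6 + 1) + 2 = 279938; 279938−1 = 279937
i=4: 279937 = 6^(6 + 1) + 1 (b=6); 6→7: 7^(7 + 1) + 1 = 5764802; 5764802−1 = 5764801
i=5: 5764801 = 7^(7 + 1) (b=7); 7→8: 8^(8 + 1) = 134217728; 134217728−1 = 134217727

11, 84, 1027, 15627, 279937, 5764801, 134217727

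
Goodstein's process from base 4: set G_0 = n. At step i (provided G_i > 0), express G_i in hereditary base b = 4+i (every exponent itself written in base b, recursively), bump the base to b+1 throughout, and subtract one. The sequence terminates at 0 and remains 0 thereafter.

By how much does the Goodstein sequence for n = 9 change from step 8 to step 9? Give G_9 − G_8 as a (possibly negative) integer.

G_0=9  [base 4] 2·4 + 1  →[4↦5]→  2·5 + 1 = 11  −1 ⇒ G_1=10
G_1=10  [base 5] 2·5  →[5↦6]→  2·6 = 12  −1 ⇒ G_2=11
G_2=11  [base 6] 6 + 5  →[6↦7]→  7 + 5 = 12  −1 ⇒ G_3=11
G_3=11  [base 7] 7 + 4  →[7↦8]→  8 + 4 = 12  −1 ⇒ G_4=11
G_4=11  [base 8] 8 + 3  →[8↦9]→  9 + 3 = 12  −1 ⇒ G_5=11
G_5=11  [base 9] 9 + 2  →[9↦10]→  10 + 2 = 12  −1 ⇒ G_6=11
G_6=11  [base 10] 10 + 1  →[10↦11]→  11 + 1 = 12  −1 ⇒ G_7=11
G_7=11  [base 11] 11  →[11↦12]→  12 = 12  −1 ⇒ G_8=11
G_8=11  [base 12] 11  →[12↦13]→  11 = 11  −1 ⇒ G_9=10

-1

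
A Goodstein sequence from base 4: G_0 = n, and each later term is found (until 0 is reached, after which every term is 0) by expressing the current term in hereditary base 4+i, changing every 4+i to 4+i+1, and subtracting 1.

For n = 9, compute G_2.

11

G_0 = 9. HB_4(9) = 2·4 + 1. Bump = 11. G_1 = 10.
G_1 = 10. HB_5(10) = 2·5. Bump = 12. G_2 = 11.
G_2 = 11. HB_6(11) = 6 + 5. Bump = 12. G_3 = 11.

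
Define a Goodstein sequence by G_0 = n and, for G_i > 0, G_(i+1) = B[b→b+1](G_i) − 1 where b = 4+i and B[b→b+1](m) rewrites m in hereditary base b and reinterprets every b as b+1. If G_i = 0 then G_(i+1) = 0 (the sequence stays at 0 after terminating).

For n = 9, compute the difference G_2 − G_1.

9 —HB4→ 2·4 + 1 —bump→ 2·5 + 1 = 11 —(−1)→ 10
10 —HB5→ 2·5 —bump→ 2·6 = 12 —(−1)→ 11

1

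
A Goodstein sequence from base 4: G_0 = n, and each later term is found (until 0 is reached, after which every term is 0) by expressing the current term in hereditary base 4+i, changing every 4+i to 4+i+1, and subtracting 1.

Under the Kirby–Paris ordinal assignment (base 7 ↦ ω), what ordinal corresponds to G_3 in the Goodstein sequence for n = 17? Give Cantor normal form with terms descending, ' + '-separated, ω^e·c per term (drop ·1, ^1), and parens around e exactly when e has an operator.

ω·5 + 4

(0) 17|_4 = 4^2 + 1 ↦ 5^2 + 1|_5 = 26 ⇒ 25
(1) 25|_5 = 5^2 ↦ 6^2|_6 = 36 ⇒ 35
(2) 35|_6 = 5·6 + 5 ↦ 5·7 + 5|_7 = 40 ⇒ 39
(3) 39|_7 = 5·7 + 4 ↦ 5·8 + 4|_8 = 44 ⇒ 43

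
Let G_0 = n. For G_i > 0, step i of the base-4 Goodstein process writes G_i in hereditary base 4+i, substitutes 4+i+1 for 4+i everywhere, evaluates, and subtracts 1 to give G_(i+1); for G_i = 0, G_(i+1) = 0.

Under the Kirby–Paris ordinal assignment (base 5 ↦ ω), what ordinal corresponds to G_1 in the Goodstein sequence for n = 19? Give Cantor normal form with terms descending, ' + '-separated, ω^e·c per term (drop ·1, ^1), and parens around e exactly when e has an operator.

G_0 = 19. HB_4(19) = 4^2 + 3. Bump = 28. G_1 = 27.
G_1 = 27. HB_5(27) = 5^2 + 2. Bump = 38. G_2 = 37.

ω^2 + 2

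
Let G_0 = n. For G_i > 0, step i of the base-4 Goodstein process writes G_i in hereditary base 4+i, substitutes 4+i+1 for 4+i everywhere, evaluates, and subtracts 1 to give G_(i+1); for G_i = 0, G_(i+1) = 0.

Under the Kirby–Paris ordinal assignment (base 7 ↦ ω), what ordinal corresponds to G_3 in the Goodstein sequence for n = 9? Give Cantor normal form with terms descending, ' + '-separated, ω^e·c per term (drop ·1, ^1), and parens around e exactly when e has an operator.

ω + 4

step 0: 9 = 2·4 + 1; sub 5 for 4: 2·5 + 1; = 11; G_1 = 11−1 = 10
step 1: 10 = 2·5; sub 6 for 5: 2·6; = 12; G_2 = 12−1 = 11
step 2: 11 = 6 + 5; sub 7 for 6: 7 + 5; = 12; G_3 = 12−1 = 11
step 3: 11 = 7 + 4; sub 8 for 7: 8 + 4; = 12; G_4 = 12−1 = 11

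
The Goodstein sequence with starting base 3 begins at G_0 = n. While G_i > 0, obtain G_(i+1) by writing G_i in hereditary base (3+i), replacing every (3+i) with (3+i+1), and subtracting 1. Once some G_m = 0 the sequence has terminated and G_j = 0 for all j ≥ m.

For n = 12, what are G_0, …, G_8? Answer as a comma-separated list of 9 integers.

i=0: 12 = 3^2 + 3 (b=3); 3→4: 4^2 + 4 = 20; 20−1 = 19
i=1: 19 = 4^2 + 3 (b=4); 4→5: 5^2 + 3 = 28; 28−1 = 27
i=2: 27 = 5^2 + 2 (b=5); 5→6: 6^2 + 2 = 38; 38−1 = 37
i=3: 37 = 6^2 + 1 (b=6); 6→7: 7^2 + 1 = 50; 50−1 = 49
i=4: 49 = 7^2 (b=7); 7→8: 8^2 = 64; 64−1 = 63
i=5: 63 = 7·8 + 7 (b=8); 8→9: 7·9 + 7 = 70; 70−1 = 69
i=6: 69 = 7·9 + 6 (b=9); 9→10: 7·10 + 6 = 76; 76−1 = 75
i=7: 75 = 7·10 + 5 (b=10); 10→11: 7·11 + 5 = 82; 82−1 = 81

12, 19, 27, 37, 49, 63, 69, 75, 81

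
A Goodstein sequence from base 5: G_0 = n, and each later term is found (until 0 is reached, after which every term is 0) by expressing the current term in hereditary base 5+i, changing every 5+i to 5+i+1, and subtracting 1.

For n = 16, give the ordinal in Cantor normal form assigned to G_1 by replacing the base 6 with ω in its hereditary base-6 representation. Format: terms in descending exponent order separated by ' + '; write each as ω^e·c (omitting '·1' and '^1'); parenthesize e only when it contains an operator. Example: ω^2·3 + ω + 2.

ω·3

G_0 = 16. HB_5(16) = 3·5 + 1. Bump = 19. G_1 = 18.
G_1 = 18. HB_6(18) = 3·6. Bump = 21. G_2 = 20.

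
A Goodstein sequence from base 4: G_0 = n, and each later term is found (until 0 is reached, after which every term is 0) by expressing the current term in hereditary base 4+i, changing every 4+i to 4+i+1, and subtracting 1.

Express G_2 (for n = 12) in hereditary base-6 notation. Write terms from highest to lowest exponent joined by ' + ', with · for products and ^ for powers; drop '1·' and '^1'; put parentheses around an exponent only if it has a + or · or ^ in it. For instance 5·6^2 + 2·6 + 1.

2·6 + 3

12 —HB4→ 3·4 —bump→ 3·5 = 15 —(−1)→ 14
14 —HB5→ 2·5 + 4 —bump→ 2·6 + 4 = 16 —(−1)→ 15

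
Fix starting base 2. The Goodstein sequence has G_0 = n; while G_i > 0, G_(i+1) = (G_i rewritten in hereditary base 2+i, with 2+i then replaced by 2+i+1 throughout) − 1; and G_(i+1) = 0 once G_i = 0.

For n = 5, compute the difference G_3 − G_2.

212

step 0: 5 = 2^2 + 1; sub 3 for 2: 3^3 + 1; = 28; G_1 = 28−1 = 27
step 1: 27 = 3^3; sub 4 for 3: 4^4; = 256; G_2 = 256−1 = 255
step 2: 255 = 3·4^3 + 3·4^2 + 3·4 + 3; sub 5 for 4: 3·5^3 + 3·5^2 + 3·5 + 3; = 468; G_3 = 468−1 = 467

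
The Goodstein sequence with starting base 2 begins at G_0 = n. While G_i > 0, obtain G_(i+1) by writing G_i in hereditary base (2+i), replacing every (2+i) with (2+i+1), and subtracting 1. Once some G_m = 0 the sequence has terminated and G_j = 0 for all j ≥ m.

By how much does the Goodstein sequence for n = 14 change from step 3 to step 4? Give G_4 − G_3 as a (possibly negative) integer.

base 2: 14 = 2^(2 + 1) + 2^2 + 2; at 3: 3^(3 + 1) + 3^3 + 3 = 111; next = 110
base 3: 110 = 3^(3 + 1) + 3^3 + 2; at 4: 4^(4 + 1) + 4^4 + 2 = 1282; next = 1281
base 4: 1281 = 4^(4 + 1) + 4^4 + 1; at 5: 5^(5 + 1) + 5^5 + 1 = 18751; next = 18750
base 5: 18750 = 5^(5 + 1) + 5^5; at 6: 6^(6 + 1) + 6^6 = 326592; next = 326591

307841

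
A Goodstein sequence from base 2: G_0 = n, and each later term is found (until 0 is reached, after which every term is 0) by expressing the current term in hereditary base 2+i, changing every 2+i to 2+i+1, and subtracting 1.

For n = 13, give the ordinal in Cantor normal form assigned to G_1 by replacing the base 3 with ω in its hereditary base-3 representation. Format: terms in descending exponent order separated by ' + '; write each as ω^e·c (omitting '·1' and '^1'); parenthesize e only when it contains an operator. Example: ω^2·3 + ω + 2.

(0) 13|_2 = 2^(2 + 1) + 2^2 + 1 ↦ 3^(3 + 1) + 3^3 + 1|_3 = 109 ⇒ 108
(1) 108|_3 = 3^(3 + 1) + 3^3 ↦ 4^(4 + 1) + 4^4|_4 = 1280 ⇒ 1279

ω^(ω + 1) + ω^ω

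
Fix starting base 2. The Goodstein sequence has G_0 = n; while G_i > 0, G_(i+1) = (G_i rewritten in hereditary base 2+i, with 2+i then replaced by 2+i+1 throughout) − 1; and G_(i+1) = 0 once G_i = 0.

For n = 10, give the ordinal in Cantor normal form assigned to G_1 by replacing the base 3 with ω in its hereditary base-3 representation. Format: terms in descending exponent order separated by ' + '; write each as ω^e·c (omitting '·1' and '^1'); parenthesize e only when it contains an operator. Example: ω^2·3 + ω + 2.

G_0 = 10. HB_2(10) = 2^(2 + 1) + 2. Bump = 84. G_1 = 83.
G_1 = 83. HB_3(83) = 3^(3 + 1) + 2. Bump = 1026. G_2 = 1025.

ω^(ω + 1) + 2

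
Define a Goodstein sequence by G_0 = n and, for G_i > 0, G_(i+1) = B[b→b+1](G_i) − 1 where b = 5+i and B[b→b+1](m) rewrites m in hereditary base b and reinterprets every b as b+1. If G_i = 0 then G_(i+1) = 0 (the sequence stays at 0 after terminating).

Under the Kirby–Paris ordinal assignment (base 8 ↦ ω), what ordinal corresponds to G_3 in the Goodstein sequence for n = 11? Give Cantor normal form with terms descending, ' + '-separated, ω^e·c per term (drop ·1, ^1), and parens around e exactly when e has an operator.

base 5: 11 = 2·5 + 1; at 6: 2·6 + 1 = 13; next = 12
base 6: 12 = 2·6; at 7: 2·7 = 14; next = 13
base 7: 13 = 7 + 6; at 8: 8 + 6 = 14; next = 13

ω + 5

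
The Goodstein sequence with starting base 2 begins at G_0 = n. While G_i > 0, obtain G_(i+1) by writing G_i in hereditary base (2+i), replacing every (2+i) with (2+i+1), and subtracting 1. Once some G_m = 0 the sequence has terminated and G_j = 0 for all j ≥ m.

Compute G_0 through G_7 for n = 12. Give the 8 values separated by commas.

G_0=12  [base 2] 2^(2 + 1) + 2^2  →[2↦3]→  3^(3 + 1) + 3^3 = 108  −1 ⇒ G_1=107
G_1=107  [base 3] 3^(3 + 1) + 2·3^2 + 2·3 + 2  →[3↦4]→  4^(4 + 1) + 2·4^2 + 2·4 + 2 = 1066  −1 ⇒ G_2=1065
G_2=1065  [base 4] 4^(4 + 1) + 2·4^2 + 2·4 + 1  →[4↦5]→  5^(5 + 1) + 2·5^2 + 2·5 + 1 = 15686  −1 ⇒ G_3=15685
G_3=15685  [base 5] 5^(5 + 1) + 2·5^2 + 2·5  →[5↦6]→  6^(6 + 1) + 2·6^2 + 2·6 = 280020  −1 ⇒ G_4=280019
G_4=280019  [base 6] 6^(6 + 1) + 2·6^2 + 6 + 5  →[6↦7]→  7^(7 + 1) + 2·7^2 + 7 + 5 = 5764911  −1 ⇒ G_5=5764910
G_5=5764910  [base 7] 7^(7 + 1) + 2·7^2 + 7 + 4  →[7↦8]→  8^(8 + 1) + 2·8^2 + 8 + 4 = 134217868  −1 ⇒ G_6=134217867
G_6=134217867  [base 8] 8^(8 + 1) + 2·8^2 + 8 + 3  →[8↦9]→  9^(9 + 1) + 2·9^2 + 9 + 3 = 3486784575  −1 ⇒ G_7=3486784574

12, 107, 1065, 15685, 280019, 5764910, 134217867, 3486784574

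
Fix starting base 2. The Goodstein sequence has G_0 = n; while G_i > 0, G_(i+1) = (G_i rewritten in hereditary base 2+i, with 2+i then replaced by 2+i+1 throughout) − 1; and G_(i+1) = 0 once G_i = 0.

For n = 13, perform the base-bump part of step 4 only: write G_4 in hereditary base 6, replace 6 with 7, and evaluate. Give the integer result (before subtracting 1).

5765999

(0) 13|_2 = 2^(2 + 1) + 2^2 + 1 ↦ 3^(3 + 1) + 3^3 + 1|_3 = 109 ⇒ 108
(1) 108|_3 = 3^(3 + 1) + 3^3 ↦ 4^(4 + 1) + 4^4|_4 = 1280 ⇒ 1279
(2) 1279|_4 = 4^(4 + 1) + 3·4^3 + 3·4^2 + 3·4 + 3 ↦ 5^(5 + 1) + 3·5^3 + 3·5^2 + 3·5 + 3|_5 = 16093 ⇒ 16092
(3) 16092|_5 = 5^(5 + 1) + 3·5^3 + 3·5^2 + 3·5 + 2 ↦ 6^(6 + 1) + 3·6^3 + 3·6^2 + 3·6 + 2|_6 = 280712 ⇒ 280711
(4) 280711|_6 = 6^(6 + 1) + 3·6^3 + 3·6^2 + 3·6 + 1 ↦ 7^(7 + 1) + 3·7^3 + 3·7^2 + 3·7 + 1|_7 = 5765999 ⇒ 5765998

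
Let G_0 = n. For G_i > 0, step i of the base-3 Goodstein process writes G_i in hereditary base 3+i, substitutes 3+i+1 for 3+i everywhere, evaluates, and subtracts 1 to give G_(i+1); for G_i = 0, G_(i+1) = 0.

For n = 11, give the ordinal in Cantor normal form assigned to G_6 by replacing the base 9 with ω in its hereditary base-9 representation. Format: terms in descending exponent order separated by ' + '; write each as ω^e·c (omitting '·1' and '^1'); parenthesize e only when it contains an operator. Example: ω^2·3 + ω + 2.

G_0=11  [base 3] 3^2 + 2  →[3↦4]→  4^2 + 2 = 18  −1 ⇒ G_1=17
G_1=17  [base 4] 4^2 + 1  →[4↦5]→  5^2 + 1 = 26  −1 ⇒ G_2=25
G_2=25  [base 5] 5^2  →[5↦6]→  6^2 = 36  −1 ⇒ G_3=35
G_3=35  [base 6] 5·6 + 5  →[6↦7]→  5·7 + 5 = 40  −1 ⇒ G_4=39
G_4=39  [base 7] 5·7 + 4  →[7↦8]→  5·8 + 4 = 44  −1 ⇒ G_5=43
G_5=43  [base 8] 5·8 + 3  →[8↦9]→  5·9 + 3 = 48  −1 ⇒ G_6=47
G_6=47  [base 9] 5·9 + 2  →[9↦10]→  5·10 + 2 = 52  −1 ⇒ G_7=51

ω·5 + 2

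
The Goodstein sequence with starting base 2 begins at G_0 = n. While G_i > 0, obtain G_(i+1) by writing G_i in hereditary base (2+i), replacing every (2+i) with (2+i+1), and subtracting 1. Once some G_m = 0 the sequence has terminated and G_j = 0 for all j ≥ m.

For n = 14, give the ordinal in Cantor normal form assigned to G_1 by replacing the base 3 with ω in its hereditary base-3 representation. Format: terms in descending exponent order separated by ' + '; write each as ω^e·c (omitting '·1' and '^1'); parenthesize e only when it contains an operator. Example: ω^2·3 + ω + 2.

(0) 14|_2 = 2^(2 + 1) + 2^2 + 2 ↦ 3^(3 + 1) + 3^3 + 3|_3 = 111 ⇒ 110
(1) 110|_3 = 3^(3 + 1) + 3^3 + 2 ↦ 4^(4 + 1) + 4^4 + 2|_4 = 1282 ⇒ 1281

ω^(ω + 1) + ω^ω + 2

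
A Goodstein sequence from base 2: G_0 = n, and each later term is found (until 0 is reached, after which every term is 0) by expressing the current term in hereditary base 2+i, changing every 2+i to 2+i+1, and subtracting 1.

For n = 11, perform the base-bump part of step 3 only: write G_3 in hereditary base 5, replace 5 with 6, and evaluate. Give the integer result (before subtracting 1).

step 0: 11 = 2^(2 + 1) + 2 + 1; sub 3 for 2: 3^(3 + 1) + 3 + 1; = 85; G_1 = 85−1 = 84
step 1: 84 = 3^(3 + 1) + 3; sub 4 for 3: 4^(4 + 1) + 4; = 1028; G_2 = 1028−1 = 1027
step 2: 1027 = 4^(4 + 1) + 3; sub 5 for 4: 5^(5 + 1) + 3; = 15628; G_3 = 15628−1 = 15627
step 3: 15627 = 5^(5 + 1) + 2; sub 6 for 5: 6^(6 + 1) + 2; = 279938; G_4 = 279938−1 = 279937

279938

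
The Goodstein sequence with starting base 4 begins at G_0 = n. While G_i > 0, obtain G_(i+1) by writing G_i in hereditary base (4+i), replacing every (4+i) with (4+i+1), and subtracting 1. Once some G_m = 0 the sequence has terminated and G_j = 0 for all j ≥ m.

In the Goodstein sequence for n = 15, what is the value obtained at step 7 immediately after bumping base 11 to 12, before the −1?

28

step 0: 15 = 3·4 + 3; sub 5 for 4: 3·5 + 3; = 18; G_1 = 18−1 = 17
step 1: 17 = 3·5 + 2; sub 6 for 5: 3·6 + 2; = 20; G_2 = 20−1 = 19
step 2: 19 = 3·6 + 1; sub 7 for 6: 3·7 + 1; = 22; G_3 = 22−1 = 21
step 3: 21 = 3·7; sub 8 for 7: 3·8; = 24; G_4 = 24−1 = 23
step 4: 23 = 2·8 + 7; sub 9 for 8: 2·9 + 7; = 25; G_5 = 25−1 = 24
step 5: 24 = 2·9 + 6; sub 10 for 9: 2·10 + 6; = 26; G_6 = 26−1 = 25
step 6: 25 = 2·10 + 5; sub 11 for 10: 2·11 + 5; = 27; G_7 = 27−1 = 26
step 7: 26 = 2·11 + 4; sub 12 for 11: 2·12 + 4; = 28; G_8 = 28−1 = 27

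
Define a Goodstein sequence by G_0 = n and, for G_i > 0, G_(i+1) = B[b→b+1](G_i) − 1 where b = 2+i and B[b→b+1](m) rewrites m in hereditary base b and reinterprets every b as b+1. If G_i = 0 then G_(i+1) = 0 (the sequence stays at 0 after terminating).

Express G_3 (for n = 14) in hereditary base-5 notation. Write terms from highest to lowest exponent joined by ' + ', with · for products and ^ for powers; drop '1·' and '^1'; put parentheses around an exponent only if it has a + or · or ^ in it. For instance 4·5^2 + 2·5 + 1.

5^(5 + 1) + 5^5

G_0 = 14. HB_2(14) = 2^(2 + 1) + 2^2 + 2. Bump = 111. G_1 = 110.
G_1 = 110. HB_3(110) = 3^(3 + 1) + 3^3 + 2. Bump = 1282. G_2 = 1281.
G_2 = 1281. HB_4(1281) = 4^(4 + 1) + 4^4 + 1. Bump = 18751. G_3 = 18750.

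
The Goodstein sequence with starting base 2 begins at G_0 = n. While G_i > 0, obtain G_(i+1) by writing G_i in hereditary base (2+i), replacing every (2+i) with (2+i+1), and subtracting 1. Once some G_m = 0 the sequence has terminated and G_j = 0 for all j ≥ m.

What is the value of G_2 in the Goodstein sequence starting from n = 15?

1283

i=0: 15 = 2^(2 + 1) + 2^2 + 2 + 1 (b=2); 2→3: 3^(3 + 1) + 3^3 + 3 + 1 = 112; 112−1 = 111
i=1: 111 = 3^(3 + 1) + 3^3 + 3 (b=3); 3→4: 4^(4 + 1) + 4^4 + 4 = 1284; 1284−1 = 1283
i=2: 1283 = 4^(4 + 1) + 4^4 + 3 (b=4); 4→5: 5^(5 + 1) + 5^5 + 3 = 18753; 18753−1 = 18752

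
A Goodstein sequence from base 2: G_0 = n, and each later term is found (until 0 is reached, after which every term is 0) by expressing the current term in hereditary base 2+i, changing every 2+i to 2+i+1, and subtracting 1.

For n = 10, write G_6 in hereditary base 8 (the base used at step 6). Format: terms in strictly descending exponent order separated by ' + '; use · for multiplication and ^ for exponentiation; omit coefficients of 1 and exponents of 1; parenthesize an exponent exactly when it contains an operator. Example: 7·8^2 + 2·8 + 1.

G_0 = 10. HB_2(10) = 2^(2 + 1) + 2. Bump = 84. G_1 = 83.
G_1 = 83. HB_3(83) = 3^(3 + 1) + 2. Bump = 1026. G_2 = 1025.
G_2 = 1025. HB_4(1025) = 4^(4 + 1) + 1. Bump = 15626. G_3 = 15625.
G_3 = 15625. HB_5(15625) = 5^(5 + 1). Bump = 279936. G_4 = 279935.
G_4 = 279935. HB_6(279935) = 5·6^6 + 5·6^5 + 5·6^4 + 5·6^3 + 5·6^2 + 5·6 + 5. Bump = 4215755. G_5 = 4215754.
G_5 = 4215754. HB_7(4215754) = 5·7^7 + 5·7^5 + 5·7^4 + 5·7^3 + 5·7^2 + 5·7 + 4. Bump = 84073324. G_6 = 84073323.

5·8^8 + 5·8^5 + 5·8^4 + 5·8^3 + 5·8^2 + 5·8 + 3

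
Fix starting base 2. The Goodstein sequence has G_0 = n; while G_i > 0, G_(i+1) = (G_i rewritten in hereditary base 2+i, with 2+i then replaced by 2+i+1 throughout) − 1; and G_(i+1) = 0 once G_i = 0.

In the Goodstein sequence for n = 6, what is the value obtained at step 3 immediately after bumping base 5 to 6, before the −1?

step 0: 6 = 2^2 + 2; sub 3 for 2: 3^3 + 3; = 30; G_1 = 30−1 = 29
step 1: 29 = 3^3 + 2; sub 4 for 3: 4^4 + 2; = 258; G_2 = 258−1 = 257
step 2: 257 = 4^4 + 1; sub 5 for 4: 5^5 + 1; = 3126; G_3 = 3126−1 = 3125
step 3: 3125 = 5^5; sub 6 for 5: 6^6; = 46656; G_4 = 46656−1 = 46655

46656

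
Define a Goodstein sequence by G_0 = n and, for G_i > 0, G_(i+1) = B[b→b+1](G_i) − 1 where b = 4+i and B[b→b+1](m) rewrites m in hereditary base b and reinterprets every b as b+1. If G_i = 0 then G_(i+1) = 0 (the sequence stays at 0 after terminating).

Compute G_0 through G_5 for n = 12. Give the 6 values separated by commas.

12, 14, 15, 16, 17, 18

base 4: 12 = 3·4; at 5: 3·5 = 15; next = 14
base 5: 14 = 2·5 + 4; at 6: 2·6 + 4 = 16; next = 15
base 6: 15 = 2·6 + 3; at 7: 2·7 + 3 = 17; next = 16
base 7: 16 = 2·7 + 2; at 8: 2·8 + 2 = 18; next = 17
base 8: 17 = 2·8 + 1; at 9: 2·9 + 1 = 19; next = 18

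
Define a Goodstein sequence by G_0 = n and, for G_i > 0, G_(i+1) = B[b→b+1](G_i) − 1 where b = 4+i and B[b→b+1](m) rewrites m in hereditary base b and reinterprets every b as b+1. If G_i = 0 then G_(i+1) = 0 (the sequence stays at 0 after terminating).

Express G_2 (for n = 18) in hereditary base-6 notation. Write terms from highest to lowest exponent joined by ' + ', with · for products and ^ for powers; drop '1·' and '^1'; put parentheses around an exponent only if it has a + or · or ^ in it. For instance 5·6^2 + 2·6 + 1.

base 4: 18 = 4^2 + 2; at 5: 5^2 + 2 = 27; next = 26
base 5: 26 = 5^2 + 1; at 6: 6^2 + 1 = 37; next = 36
base 6: 36 = 6^2; at 7: 7^2 = 49; next = 48

6^2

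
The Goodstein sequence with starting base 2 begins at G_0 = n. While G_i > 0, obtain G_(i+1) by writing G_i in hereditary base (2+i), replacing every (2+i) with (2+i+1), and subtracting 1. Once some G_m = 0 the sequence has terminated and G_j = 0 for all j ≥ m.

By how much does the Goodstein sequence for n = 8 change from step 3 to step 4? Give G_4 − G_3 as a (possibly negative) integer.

87085

[0] 8 ≡ 2^(2 + 1) (base 2). Lift 3: 81. −1: 80.
[1] 80 ≡ 2·3^3 + 2·3^2 + 2·3 + 2 (base 3). Lift 4: 554. −1: 553.
[2] 553 ≡ 2·4^4 + 2·4^2 + 2·4 + 1 (base 4). Lift 5: 6311. −1: 6310.
[3] 6310 ≡ 2·5^5 + 2·5^2 + 2·5 (base 5). Lift 6: 93396. −1: 93395.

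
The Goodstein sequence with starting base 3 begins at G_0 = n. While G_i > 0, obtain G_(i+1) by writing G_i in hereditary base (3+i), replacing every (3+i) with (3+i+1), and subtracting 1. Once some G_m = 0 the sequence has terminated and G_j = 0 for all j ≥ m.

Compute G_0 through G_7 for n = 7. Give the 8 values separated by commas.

(0) 7|_3 = 2·3 + 1 ↦ 2·4 + 1|_4 = 9 ⇒ 8
(1) 8|_4 = 2·4 ↦ 2·5|_5 = 10 ⇒ 9
(2) 9|_5 = 5 + 4 ↦ 6 + 4|_6 = 10 ⇒ 9
(3) 9|_6 = 6 + 3 ↦ 7 + 3|_7 = 10 ⇒ 9
(4) 9|_7 = 7 + 2 ↦ 8 + 2|_8 = 10 ⇒ 9
(5) 9|_8 = 8 + 1 ↦ 9 + 1|_9 = 10 ⇒ 9
(6) 9|_9 = 9 ↦ 10|_10 = 10 ⇒ 9

7, 8, 9, 9, 9, 9, 9, 9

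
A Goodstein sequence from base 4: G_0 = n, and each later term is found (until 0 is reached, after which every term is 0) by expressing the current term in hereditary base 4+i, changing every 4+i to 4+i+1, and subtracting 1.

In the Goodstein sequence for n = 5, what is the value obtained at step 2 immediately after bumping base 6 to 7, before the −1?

(0) 5|_4 = 4 + 1 ↦ 5 + 1|_5 = 6 ⇒ 5
(1) 5|_5 = 5 ↦ 6|_6 = 6 ⇒ 5
(2) 5|_6 = 5 ↦ 5|_7 = 5 ⇒ 4

5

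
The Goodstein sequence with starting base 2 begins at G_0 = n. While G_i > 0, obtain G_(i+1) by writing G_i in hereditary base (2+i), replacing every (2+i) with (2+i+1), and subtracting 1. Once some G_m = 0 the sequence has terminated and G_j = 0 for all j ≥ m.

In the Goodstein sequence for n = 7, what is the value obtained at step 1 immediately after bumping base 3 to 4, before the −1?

[0] 7 ≡ 2^2 + 2 + 1 (base 2). Lift 3: 31. −1: 30.
[1] 30 ≡ 3^3 + 3 (base 3). Lift 4: 260. −1: 259.

260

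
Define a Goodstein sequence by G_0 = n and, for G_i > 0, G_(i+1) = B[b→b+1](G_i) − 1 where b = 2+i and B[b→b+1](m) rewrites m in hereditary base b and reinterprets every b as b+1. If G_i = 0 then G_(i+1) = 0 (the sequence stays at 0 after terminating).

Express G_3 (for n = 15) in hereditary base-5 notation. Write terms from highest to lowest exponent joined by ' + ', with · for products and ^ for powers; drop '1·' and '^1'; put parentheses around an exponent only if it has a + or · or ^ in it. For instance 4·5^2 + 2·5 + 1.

5^(5 + 1) + 5^5 + 2

[0] 15 ≡ 2^(2 + 1) + 2^2 + 2 + 1 (base 2). Lift 3: 112. −1: 111.
[1] 111 ≡ 3^(3 + 1) + 3^3 + 3 (base 3). Lift 4: 1284. −1: 1283.
[2] 1283 ≡ 4^(4 + 1) + 4^4 + 3 (base 4). Lift 5: 18753. −1: 18752.
[3] 18752 ≡ 5^(5 + 1) + 5^5 + 2 (base 5). Lift 6: 326594. −1: 326593.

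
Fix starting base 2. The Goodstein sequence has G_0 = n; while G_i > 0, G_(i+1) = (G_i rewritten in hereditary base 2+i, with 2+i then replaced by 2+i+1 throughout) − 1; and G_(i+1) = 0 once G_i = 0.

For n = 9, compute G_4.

140743

G_0=9  [base 2] 2^(2 + 1) + 1  →[2↦3]→  3^(3 + 1) + 1 = 82  −1 ⇒ G_1=81
G_1=81  [base 3] 3^(3 + 1)  →[3↦4]→  4^(4 + 1) = 1024  −1 ⇒ G_2=1023
G_2=1023  [base 4] 3·4^4 + 3·4^3 + 3·4^2 + 3·4 + 3  →[4↦5]→  3·5^5 + 3·5^3 + 3·5^2 + 3·5 + 3 = 9843  −1 ⇒ G_3=9842
G_3=9842  [base 5] 3·5^5 + 3·5^3 + 3·5^2 + 3·5 + 2  →[5↦6]→  3·6^6 + 3·6^3 + 3·6^2 + 3·6 + 2 = 140744  −1 ⇒ G_4=140743
G_4=140743  [base 6] 3·6^6 + 3·6^3 + 3·6^2 + 3·6 + 1  →[6↦7]→  3·7^7 + 3·7^3 + 3·7^2 + 3·7 + 1 = 2471827  −1 ⇒ G_5=2471826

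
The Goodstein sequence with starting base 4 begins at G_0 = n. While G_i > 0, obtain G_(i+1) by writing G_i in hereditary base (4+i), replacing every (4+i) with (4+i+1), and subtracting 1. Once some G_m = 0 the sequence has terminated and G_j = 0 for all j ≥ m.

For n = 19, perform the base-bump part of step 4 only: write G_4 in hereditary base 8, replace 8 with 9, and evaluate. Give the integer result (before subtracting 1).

[0] 19 ≡ 4^2 + 3 (base 4). Lift 5: 28. −1: 27.
[1] 27 ≡ 5^2 + 2 (base 5). Lift 6: 38. −1: 37.
[2] 37 ≡ 6^2 + 1 (base 6). Lift 7: 50. −1: 49.
[3] 49 ≡ 7^2 (base 7). Lift 8: 64. −1: 63.
[4] 63 ≡ 7·8 + 7 (base 8). Lift 9: 70. −1: 69.

70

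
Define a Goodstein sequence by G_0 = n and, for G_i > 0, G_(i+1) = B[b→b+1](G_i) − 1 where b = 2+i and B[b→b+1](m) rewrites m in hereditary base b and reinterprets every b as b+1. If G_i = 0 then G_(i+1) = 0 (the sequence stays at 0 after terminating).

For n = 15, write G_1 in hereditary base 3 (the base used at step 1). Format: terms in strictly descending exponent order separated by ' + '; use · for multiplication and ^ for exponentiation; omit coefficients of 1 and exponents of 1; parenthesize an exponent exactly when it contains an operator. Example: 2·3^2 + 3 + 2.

3^(3 + 1) + 3^3 + 3

step 0: 15 = 2^(2 + 1) + 2^2 + 2 + 1; sub 3 for 2: 3^(3 + 1) + 3^3 + 3 + 1; = 112; G_1 = 112−1 = 111
step 1: 111 = 3^(3 + 1) + 3^3 + 3; sub 4 for 3: 4^(4 + 1) + 4^4 + 4; = 1284; G_2 = 1284−1 = 1283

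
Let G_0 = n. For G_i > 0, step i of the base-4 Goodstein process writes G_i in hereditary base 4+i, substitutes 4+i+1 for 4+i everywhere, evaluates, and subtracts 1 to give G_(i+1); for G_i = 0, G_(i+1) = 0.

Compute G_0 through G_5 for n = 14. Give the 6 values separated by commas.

(0) 14|_4 = 3·4 + 2 ↦ 3·5 + 2|_5 = 17 ⇒ 16
(1) 16|_5 = 3·5 + 1 ↦ 3·6 + 1|_6 = 19 ⇒ 18
(2) 18|_6 = 3·6 ↦ 3·7|_7 = 21 ⇒ 20
(3) 20|_7 = 2·7 + 6 ↦ 2·8 + 6|_8 = 22 ⇒ 21
(4) 21|_8 = 2·8 + 5 ↦ 2·9 + 5|_9 = 23 ⇒ 22

14, 16, 18, 20, 21, 22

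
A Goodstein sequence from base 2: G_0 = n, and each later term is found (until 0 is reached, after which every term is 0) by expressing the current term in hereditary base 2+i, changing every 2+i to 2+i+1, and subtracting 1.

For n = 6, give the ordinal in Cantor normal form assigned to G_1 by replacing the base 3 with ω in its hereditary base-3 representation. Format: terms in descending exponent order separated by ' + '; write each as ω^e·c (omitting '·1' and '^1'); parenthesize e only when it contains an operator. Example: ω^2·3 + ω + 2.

step 0: 6 = 2^2 + 2; sub 3 for 2: 3^3 + 3; = 30; G_1 = 30−1 = 29
step 1: 29 = 3^3 + 2; sub 4 for 3: 4^4 + 2; = 258; G_2 = 258−1 = 257

ω^ω + 2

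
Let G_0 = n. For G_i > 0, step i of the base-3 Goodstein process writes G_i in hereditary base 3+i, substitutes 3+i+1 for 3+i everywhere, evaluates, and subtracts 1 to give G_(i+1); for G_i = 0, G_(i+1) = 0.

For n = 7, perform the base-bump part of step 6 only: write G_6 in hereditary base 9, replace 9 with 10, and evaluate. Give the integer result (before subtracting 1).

10

i=0: 7 = 2·3 + 1 (b=3); 3→4: 2·4 + 1 = 9; 9−1 = 8
i=1: 8 = 2·4 (b=4); 4→5: 2·5 = 10; 10−1 = 9
i=2: 9 = 5 + 4 (b=5); 5→6: 6 + 4 = 10; 10−1 = 9
i=3: 9 = 6 + 3 (b=6); 6→7: 7 + 3 = 10; 10−1 = 9
i=4: 9 = 7 + 2 (b=7); 7→8: 8 + 2 = 10; 10−1 = 9
i=5: 9 = 8 + 1 (b=8); 8→9: 9 + 1 = 10; 10−1 = 9
i=6: 9 = 9 (b=9); 9→10: 10 = 10; 10−1 = 9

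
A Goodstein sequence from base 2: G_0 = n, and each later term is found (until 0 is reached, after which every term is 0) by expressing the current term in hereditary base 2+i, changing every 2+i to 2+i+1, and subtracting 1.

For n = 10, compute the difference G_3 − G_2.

i=0: 10 = 2^(2 + 1) + 2 (b=2); 2→3: 3^(3 + 1) + 3 = 84; 84−1 = 83
i=1: 83 = 3^(3 + 1) + 2 (b=3); 3→4: 4^(4 + 1) + 2 = 1026; 1026−1 = 1025
i=2: 1025 = 4^(4 + 1) + 1 (b=4); 4→5: 5^(5 + 1) + 1 = 15626; 15626−1 = 15625

14600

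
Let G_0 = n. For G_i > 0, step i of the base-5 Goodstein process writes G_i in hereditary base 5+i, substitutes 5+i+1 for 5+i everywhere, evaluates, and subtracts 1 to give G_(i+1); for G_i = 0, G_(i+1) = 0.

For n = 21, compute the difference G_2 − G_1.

(0) 21|_5 = 4·5 + 1 ↦ 4·6 + 1|_6 = 25 ⇒ 24
(1) 24|_6 = 4·6 ↦ 4·7|_7 = 28 ⇒ 27

3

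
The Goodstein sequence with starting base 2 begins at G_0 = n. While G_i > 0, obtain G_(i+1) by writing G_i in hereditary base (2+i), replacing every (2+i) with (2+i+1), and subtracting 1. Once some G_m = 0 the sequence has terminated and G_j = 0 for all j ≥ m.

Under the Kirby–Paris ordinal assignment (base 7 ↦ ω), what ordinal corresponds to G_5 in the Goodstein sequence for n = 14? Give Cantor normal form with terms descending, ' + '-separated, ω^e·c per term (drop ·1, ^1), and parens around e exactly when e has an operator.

ω^(ω + 1) + ω^5·5 + ω^4·5 + ω^3·5 + ω^2·5 + ω·5 + 4

step 0: 14 = 2^(2 + 1) + 2^2 + 2; sub 3 for 2: 3^(3 + 1) + 3^3 + 3; = 111; G_1 = 111−1 = 110
step 1: 110 = 3^(3 + 1) + 3^3 + 2; sub 4 for 3: 4^(4 + 1) + 4^4 + 2; = 1282; G_2 = 1282−1 = 1281
step 2: 1281 = 4^(4 + 1) + 4^4 + 1; sub 5 for 4: 5^(5 + 1) + 5^5 + 1; = 18751; G_3 = 18751−1 = 18750
step 3: 18750 = 5^(5 + 1) + 5^5; sub 6 for 5: 6^(6 + 1) + 6^6; = 326592; G_4 = 326592−1 = 326591
step 4: 326591 = 6^(6 + 1) + 5·6^5 + 5·6^4 + 5·6^3 + 5·6^2 + 5·6 + 5; sub 7 for 6: 7^(7 + 1) + 5·7^5 + 5·7^4 + 5·7^3 + 5·7^2 + 5·7 + 5; = 5862841; G_5 = 5862841−1 = 5862840
step 5: 5862840 = 7^(7 + 1) + 5·7^5 + 5·7^4 + 5·7^3 + 5·7^2 + 5·7 + 4; sub 8 for 7: 8^(8 + 1) + 5·8^5 + 5·8^4 + 5·8^3 + 5·8^2 + 5·8 + 4; = 134404972; G_6 = 134404972−1 = 134404971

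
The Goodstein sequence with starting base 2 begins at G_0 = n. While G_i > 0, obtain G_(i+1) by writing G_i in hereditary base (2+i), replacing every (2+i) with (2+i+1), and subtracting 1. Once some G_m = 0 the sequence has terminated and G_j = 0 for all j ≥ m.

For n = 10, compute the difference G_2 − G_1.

(0) 10|_2 = 2^(2 + 1) + 2 ↦ 3^(3 + 1) + 3|_3 = 84 ⇒ 83
(1) 83|_3 = 3^(3 + 1) + 2 ↦ 4^(4 + 1) + 2|_4 = 1026 ⇒ 1025

942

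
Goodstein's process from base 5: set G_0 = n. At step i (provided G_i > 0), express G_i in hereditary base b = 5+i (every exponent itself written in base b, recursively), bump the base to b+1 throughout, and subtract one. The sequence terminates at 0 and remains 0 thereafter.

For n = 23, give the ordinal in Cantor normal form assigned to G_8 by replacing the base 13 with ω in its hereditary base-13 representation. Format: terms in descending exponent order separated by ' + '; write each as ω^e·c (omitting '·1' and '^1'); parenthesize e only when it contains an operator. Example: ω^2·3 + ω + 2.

step 0: 23 = 4·5 + 3; sub 6 for 5: 4·6 + 3; = 27; G_1 = 27−1 = 26
step 1: 26 = 4·6 + 2; sub 7 for 6: 4·7 + 2; = 30; G_2 = 30−1 = 29
step 2: 29 = 4·7 + 1; sub 8 for 7: 4·8 + 1; = 33; G_3 = 33−1 = 32
step 3: 32 = 4·8; sub 9 for 8: 4·9; = 36; G_4 = 36−1 = 35
step 4: 35 = 3·9 + 8; sub 10 for 9: 3·10 + 8; = 38; G_5 = 38−1 = 37
step 5: 37 = 3·10 + 7; sub 11 for 10: 3·11 + 7; = 40; G_6 = 40−1 = 39
step 6: 39 = 3·11 + 6; sub 12 for 11: 3·12 + 6; = 42; G_7 = 42−1 = 41
step 7: 41 = 3·12 + 5; sub 13 for 12: 3·13 + 5; = 44; G_8 = 44−1 = 43

ω·3 + 4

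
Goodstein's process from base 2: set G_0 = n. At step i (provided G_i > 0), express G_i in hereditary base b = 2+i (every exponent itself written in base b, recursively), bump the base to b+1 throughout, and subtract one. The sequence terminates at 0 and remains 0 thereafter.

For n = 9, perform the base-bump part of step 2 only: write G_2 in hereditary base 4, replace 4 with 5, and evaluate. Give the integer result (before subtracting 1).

(0) 9|_2 = 2^(2 + 1) + 1 ↦ 3^(3 + 1) + 1|_3 = 82 ⇒ 81
(1) 81|_3 = 3^(3 + 1) ↦ 4^(4 + 1)|_4 = 1024 ⇒ 1023

9843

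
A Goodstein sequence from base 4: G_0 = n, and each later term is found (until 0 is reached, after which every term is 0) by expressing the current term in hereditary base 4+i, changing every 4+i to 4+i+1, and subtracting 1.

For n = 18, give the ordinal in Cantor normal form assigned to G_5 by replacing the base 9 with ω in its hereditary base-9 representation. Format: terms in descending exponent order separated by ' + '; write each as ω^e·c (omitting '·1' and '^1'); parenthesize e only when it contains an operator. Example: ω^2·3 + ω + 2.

ω·6 + 4

(0) 18|_4 = 4^2 + 2 ↦ 5^2 + 2|_5 = 27 ⇒ 26
(1) 26|_5 = 5^2 + 1 ↦ 6^2 + 1|_6 = 37 ⇒ 36
(2) 36|_6 = 6^2 ↦ 7^2|_7 = 49 ⇒ 48
(3) 48|_7 = 6·7 + 6 ↦ 6·8 + 6|_8 = 54 ⇒ 53
(4) 53|_8 = 6·8 + 5 ↦ 6·9 + 5|_9 = 59 ⇒ 58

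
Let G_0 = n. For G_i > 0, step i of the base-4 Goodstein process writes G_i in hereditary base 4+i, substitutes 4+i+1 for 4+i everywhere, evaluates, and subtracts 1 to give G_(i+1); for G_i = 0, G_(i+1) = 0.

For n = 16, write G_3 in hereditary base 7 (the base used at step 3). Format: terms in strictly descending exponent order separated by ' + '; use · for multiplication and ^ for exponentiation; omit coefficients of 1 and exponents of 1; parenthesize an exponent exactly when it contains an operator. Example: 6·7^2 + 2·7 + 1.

4·7 + 2

16 —HB4→ 4^2 —bump→ 5^2 = 25 —(−1)→ 24
24 —HB5→ 4·5 + 4 —bump→ 4·6 + 4 = 28 —(−1)→ 27
27 —HB6→ 4·6 + 3 —bump→ 4·7 + 3 = 31 —(−1)→ 30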